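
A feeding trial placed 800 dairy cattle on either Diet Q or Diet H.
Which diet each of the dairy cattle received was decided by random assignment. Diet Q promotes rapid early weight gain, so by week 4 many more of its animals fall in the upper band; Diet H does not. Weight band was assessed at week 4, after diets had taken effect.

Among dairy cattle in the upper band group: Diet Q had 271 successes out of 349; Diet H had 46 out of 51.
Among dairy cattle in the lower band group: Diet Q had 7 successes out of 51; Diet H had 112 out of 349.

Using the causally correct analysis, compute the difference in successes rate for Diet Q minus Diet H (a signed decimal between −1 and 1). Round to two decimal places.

The week-4 weight band-specific comparison favours Diet H throughout, but the pooled figures favour Diet Q. The question is whether to condition on week-4 weight band.
Week-4 weight band is recorded after the diet and is itself shifted by it — it sits on the causal path from diet to outcome. Conditioning on a mediator would strip out part of the effect we want; the pooled comparison gives the total causal effect.
The causal difference is the pooled difference: 0.695 − 0.395 = +0.300.

+0.30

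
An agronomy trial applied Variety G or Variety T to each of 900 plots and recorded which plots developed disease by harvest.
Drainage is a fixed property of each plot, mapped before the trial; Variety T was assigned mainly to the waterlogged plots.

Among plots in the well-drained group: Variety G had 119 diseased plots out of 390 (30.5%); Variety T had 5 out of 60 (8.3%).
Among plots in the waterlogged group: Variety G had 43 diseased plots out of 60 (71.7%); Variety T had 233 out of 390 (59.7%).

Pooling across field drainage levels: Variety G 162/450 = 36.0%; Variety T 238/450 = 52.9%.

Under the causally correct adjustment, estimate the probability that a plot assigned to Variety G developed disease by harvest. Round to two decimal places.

0.51

Within every field drainage level Variety T has the lower rate, yet pooled Variety G does — Simpson's reversal.
Field drainage is set before the variety has any effect — it is not caused by the variety — and it independently drives the outcome. That makes it a confounder, so the causal comparison is within field drainage levels.
Standardising Variety G to the population field drainage mix: 0.500·119/390 + 0.500·43/60 = 0.511.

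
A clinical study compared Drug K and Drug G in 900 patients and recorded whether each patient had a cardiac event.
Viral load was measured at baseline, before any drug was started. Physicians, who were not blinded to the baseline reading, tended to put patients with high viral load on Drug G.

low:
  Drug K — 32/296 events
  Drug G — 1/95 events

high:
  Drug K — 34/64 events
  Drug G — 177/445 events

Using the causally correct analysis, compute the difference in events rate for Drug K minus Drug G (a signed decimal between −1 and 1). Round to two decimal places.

Here viral load is a common cause — it drives both which drug a case falls under and the outcome. The crude comparison mixes populations; the stratum-specific rates are the causally relevant ones.
Adjusting over the population distribution of viral load: 0.434·(0.108−0.011) + 0.566·(0.531−0.398) = +0.118.

+0.12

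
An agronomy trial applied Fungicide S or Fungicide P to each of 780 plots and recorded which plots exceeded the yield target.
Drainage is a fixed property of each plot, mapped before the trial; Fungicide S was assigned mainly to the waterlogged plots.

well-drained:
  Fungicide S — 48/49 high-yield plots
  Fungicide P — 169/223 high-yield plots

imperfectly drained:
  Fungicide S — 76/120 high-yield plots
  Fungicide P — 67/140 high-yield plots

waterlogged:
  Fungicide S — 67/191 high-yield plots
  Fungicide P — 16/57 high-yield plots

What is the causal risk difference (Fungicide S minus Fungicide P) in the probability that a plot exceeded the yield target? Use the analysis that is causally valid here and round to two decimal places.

+0.15

Nothing the fungicide does changes field drainage; the imbalance is an allocation artefact. With field drainage also predicting the outcome, the pooled figure is confounded, and the within-stratum comparison is the causal one.
Adjusting over the population distribution of field drainage: 0.349·(0.980−0.758) + 0.333·(0.633−0.479) + 0.318·(0.351−0.281) = +0.151.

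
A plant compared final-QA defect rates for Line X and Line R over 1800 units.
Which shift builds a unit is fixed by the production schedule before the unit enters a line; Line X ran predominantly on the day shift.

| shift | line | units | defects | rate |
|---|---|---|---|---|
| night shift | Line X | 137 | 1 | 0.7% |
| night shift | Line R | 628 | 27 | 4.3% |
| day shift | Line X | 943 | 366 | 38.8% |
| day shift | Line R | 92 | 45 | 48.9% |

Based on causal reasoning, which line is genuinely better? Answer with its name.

Within every shift level Line X has the lower rate, yet pooled Line R does — Simpson's reversal.
The imbalance in shift arose from how units were allocated, not from anything the line did; and shift independently affects the outcome. The pooled gap is confounded — condition on shift.
Within each level — night shift: 0.7% vs 4.3%; day shift: 38.8% vs 48.9% — Line X is lower every time.

Line X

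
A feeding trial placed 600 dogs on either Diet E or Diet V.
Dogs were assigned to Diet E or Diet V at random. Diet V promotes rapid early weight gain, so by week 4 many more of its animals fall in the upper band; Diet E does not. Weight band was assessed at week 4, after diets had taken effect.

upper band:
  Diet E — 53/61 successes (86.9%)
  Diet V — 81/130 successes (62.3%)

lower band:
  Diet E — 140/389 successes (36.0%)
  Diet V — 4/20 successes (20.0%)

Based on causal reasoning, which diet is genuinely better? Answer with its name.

Week-4 weight band here is a post-treatment variable shaped by the diet; conditioning on it would introduce bias rather than remove it. The overall comparison is the causal one.
Pooled: Diet E 42.9% vs Diet V 56.7%; Diet V is higher overall.

Diet V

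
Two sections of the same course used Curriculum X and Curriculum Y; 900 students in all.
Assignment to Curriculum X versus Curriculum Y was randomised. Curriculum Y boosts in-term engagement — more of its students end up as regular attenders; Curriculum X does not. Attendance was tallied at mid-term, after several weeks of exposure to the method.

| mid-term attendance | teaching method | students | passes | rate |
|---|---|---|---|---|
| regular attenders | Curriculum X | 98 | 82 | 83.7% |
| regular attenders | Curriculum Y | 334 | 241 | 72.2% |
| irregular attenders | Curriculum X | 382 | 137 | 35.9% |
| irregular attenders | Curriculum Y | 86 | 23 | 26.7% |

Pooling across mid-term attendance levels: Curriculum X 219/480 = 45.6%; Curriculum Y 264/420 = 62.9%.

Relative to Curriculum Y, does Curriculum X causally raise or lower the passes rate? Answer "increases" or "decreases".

decreases

Curriculum X is higher inside every mid-term attendance stratum but Curriculum Y is higher in aggregate. Whether to stratify depends on how mid-term attendance relates to the teaching method.
Because the teaching method influences mid-term attendance, mid-term attendance is a post-treatment mediator, not a confounder. Stratifying on it would bias the estimate; the causal effect is the crude pooled difference.
Pooled: Curriculum X 45.6% vs Curriculum Y 62.9%; Curriculum Y is higher overall.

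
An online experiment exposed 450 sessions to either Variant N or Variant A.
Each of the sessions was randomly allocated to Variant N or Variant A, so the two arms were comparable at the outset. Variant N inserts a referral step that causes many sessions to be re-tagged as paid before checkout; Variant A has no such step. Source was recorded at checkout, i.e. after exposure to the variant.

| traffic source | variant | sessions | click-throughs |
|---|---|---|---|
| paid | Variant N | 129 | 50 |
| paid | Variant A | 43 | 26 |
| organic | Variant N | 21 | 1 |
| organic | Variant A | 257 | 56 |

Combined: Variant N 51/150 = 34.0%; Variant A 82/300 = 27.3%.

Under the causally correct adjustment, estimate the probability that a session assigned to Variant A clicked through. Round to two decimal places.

Stratifying would compare variants among sessions the variants themselves sorted into traffic source groups — a form of selection on an intermediate. The unconditioned pooled rates give the total causal effect.
So P(outcome | do(Variant A)) is just the pooled rate for Variant A: 82/300 = 0.273.

0.27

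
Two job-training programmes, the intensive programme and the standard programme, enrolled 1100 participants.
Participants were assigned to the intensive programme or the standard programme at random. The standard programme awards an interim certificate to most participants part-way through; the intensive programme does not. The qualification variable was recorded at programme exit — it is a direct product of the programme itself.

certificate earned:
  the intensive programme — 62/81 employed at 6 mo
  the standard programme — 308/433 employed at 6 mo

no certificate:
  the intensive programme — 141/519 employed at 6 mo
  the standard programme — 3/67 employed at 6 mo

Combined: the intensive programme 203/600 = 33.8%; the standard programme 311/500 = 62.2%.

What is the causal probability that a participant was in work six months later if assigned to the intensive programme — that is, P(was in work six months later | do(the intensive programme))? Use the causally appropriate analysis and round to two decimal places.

0.34

Qualification attained during the programme lies on the pathway programme → qualification attained during the programme → outcome, so adjusting for it blocks the indirect effect. For the total causal effect of programme, use the unadjusted pooled rates.
So P(outcome | do(the intensive programme)) is just the pooled rate for the intensive programme: 203/600 = 0.338.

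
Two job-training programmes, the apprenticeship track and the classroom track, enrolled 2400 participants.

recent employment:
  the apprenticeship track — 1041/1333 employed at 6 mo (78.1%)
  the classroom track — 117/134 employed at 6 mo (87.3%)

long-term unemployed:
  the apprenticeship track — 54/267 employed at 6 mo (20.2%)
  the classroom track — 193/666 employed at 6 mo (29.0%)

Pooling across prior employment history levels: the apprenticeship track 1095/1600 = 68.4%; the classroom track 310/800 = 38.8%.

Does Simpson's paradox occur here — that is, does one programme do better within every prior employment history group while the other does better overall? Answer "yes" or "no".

Within each prior employment history level (recent employment 78.1% vs 87.3%; long-term unemployed 20.2% vs 29.0%), the classroom track has the higher rate every time. Pooled: 68.4% vs 38.8% — the apprenticeship track has the higher rate overall. The two comparisons disagree.

yes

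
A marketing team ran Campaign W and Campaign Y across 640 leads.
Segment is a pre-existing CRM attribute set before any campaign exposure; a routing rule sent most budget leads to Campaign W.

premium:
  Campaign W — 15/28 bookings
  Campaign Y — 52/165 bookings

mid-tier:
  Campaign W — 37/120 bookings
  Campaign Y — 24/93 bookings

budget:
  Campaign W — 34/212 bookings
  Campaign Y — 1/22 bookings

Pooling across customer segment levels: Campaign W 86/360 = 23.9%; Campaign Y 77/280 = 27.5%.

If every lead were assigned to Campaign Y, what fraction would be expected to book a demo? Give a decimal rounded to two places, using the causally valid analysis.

0.20

Nothing the campaign does changes customer segment; the imbalance is an allocation artefact. With customer segment also predicting the outcome, the pooled figure is confounded, and the within-stratum comparison is the causal one.
Standardising Campaign Y to the population customer segment mix: 0.302·52/165 + 0.333·24/93 + 0.366·1/22 = 0.198.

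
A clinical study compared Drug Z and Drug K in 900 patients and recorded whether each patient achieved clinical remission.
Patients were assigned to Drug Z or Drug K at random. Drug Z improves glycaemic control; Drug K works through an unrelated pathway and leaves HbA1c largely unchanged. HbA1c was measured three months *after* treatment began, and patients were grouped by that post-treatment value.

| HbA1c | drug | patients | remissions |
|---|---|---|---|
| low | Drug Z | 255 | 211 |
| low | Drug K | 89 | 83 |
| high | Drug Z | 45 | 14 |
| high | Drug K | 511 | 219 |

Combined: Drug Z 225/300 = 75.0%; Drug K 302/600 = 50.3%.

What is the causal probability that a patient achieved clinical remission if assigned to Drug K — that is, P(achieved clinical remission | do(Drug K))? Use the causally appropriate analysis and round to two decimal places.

HbA1c lies on the pathway drug → HbA1c → outcome, so adjusting for it blocks the indirect effect. For the total causal effect of drug, use the unadjusted pooled rates.
So P(outcome | do(Drug K)) is just the pooled rate for Drug K: 302/600 = 0.503.

0.50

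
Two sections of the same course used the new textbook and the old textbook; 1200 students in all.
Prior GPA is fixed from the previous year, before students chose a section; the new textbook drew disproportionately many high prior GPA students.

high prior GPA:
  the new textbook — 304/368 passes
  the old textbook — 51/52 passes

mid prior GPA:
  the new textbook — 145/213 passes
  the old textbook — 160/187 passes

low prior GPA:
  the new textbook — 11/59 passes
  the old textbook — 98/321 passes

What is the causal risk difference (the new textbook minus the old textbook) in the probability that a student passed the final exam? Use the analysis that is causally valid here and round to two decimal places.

-0.15

The prior GPA band-specific comparison favours the old textbook throughout, but the pooled figures favour the new textbook. The question is whether to condition on prior GPA band.
Nothing the teaching method does changes prior GPA band; the imbalance is an allocation artefact. With prior GPA band also predicting the outcome, the pooled figure is confounded, and the within-stratum comparison is the causal one.
Adjusting over the population distribution of prior GPA band: 0.350·(0.826−0.981) + 0.333·(0.681−0.856) + 0.317·(0.186−0.305) = -0.150.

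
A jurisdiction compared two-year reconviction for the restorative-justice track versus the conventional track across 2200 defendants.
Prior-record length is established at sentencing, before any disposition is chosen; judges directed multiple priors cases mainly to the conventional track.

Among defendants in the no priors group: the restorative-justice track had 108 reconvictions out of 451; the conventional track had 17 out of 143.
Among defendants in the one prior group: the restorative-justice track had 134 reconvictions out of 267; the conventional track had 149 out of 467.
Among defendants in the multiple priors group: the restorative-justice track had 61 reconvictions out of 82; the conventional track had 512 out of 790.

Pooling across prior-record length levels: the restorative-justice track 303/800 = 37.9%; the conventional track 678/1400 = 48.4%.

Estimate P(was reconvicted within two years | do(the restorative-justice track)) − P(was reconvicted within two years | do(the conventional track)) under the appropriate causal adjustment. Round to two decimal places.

The imbalance in prior-record length arose from how defendants were allocated, not from anything the disposition did; and prior-record length independently affects the outcome. The pooled gap is confounded — condition on prior-record length.
Adjusting over the population distribution of prior-record length: 0.270·(0.239−0.119) + 0.334·(0.502−0.319) + 0.396·(0.744−0.648) = +0.132.

+0.13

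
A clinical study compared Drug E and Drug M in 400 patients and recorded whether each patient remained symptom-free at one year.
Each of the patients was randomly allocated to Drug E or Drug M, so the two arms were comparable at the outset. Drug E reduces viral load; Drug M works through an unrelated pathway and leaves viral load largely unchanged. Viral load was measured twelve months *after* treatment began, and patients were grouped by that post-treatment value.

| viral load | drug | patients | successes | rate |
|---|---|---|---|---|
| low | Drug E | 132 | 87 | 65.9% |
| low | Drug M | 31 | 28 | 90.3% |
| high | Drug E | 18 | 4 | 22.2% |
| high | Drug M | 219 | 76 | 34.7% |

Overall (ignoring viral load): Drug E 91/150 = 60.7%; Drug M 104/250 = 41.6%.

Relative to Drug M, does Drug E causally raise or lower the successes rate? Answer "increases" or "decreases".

increases

Within every viral load level Drug M has the higher rate, yet pooled Drug E does — Simpson's reversal.
Because the drug influences viral load, viral load is a post-treatment mediator, not a confounder. Stratifying on it would bias the estimate; the causal effect is the crude pooled difference.
Pooled: Drug E 60.7% vs Drug M 41.6%; Drug E is higher overall.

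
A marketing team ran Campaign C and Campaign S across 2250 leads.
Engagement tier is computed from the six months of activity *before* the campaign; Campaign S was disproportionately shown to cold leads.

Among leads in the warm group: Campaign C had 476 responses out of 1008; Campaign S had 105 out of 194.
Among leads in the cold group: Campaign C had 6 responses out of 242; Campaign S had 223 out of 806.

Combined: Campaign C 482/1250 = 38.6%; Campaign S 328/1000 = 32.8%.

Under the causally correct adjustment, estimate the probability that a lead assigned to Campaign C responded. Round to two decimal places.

0.26

The engagement tier-specific comparison favours Campaign S throughout, but the pooled figures favour Campaign C. The question is whether to condition on engagement tier.
Here engagement tier is a common cause — it drives both which campaign a case falls under and the outcome. The crude comparison mixes populations; the stratum-specific rates are the causally relevant ones.
Standardising Campaign C to the population engagement tier mix: 0.534·476/1008 + 0.466·6/242 = 0.264.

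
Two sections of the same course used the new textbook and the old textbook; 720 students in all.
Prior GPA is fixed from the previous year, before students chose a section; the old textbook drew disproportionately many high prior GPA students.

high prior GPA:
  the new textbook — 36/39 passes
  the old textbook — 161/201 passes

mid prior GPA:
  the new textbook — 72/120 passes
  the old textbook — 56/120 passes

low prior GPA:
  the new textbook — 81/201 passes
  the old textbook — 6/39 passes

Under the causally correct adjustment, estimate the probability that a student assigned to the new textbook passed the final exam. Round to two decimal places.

Prior GPA band satisfies the back-door criterion: it is not a descendant of the teaching method, and it blocks the spurious path from teaching method to outcome. Adjusting for it (i.e., using the within-prior GPA band rates) gives the causal effect.
Standardising the new textbook to the population prior GPA band mix: 0.333·36/39 + 0.333·72/120 + 0.333·81/201 = 0.642.

0.64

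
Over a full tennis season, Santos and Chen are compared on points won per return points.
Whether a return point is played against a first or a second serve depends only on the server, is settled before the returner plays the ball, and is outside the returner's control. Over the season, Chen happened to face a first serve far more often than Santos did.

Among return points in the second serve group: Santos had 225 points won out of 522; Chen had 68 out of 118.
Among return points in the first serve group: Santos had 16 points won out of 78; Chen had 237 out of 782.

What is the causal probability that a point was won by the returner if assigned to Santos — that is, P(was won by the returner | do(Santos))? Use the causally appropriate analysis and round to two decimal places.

0.30

The imbalance in serve type arose from how return points were allocated, not from anything the player did; and serve type independently affects the outcome. The pooled gap is confounded — condition on serve type.
Standardising Santos to the population serve type mix: 0.427·225/522 + 0.573·16/78 = 0.302.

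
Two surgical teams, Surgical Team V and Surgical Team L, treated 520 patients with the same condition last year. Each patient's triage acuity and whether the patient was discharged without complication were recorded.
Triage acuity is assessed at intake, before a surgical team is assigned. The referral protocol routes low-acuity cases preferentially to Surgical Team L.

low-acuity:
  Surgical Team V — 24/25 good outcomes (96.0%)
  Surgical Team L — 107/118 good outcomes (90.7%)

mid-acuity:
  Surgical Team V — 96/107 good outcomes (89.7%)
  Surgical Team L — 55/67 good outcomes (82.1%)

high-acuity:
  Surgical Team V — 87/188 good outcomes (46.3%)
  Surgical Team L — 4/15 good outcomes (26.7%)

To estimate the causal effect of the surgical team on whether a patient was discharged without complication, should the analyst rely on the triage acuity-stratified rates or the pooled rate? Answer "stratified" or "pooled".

Triage acuity is set before the surgical team has any effect — it is not caused by the surgical team — and it independently drives the outcome. That makes it a confounder, so the causal comparison is within triage acuity levels.
Within each level — low-acuity: 96.0% vs 90.7%; mid-acuity: 89.7% vs 82.1%; high-acuity: 46.3% vs 26.7% — Surgical Team V is higher every time.

stratified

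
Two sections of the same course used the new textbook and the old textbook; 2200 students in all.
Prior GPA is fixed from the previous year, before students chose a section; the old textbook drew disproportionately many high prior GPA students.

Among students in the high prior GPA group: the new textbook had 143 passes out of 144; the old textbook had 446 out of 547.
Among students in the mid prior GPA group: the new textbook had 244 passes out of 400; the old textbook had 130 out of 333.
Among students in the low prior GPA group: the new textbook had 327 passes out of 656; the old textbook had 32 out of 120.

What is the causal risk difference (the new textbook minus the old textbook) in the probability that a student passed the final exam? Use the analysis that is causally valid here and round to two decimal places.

Prior GPA band is set before the teaching method has any effect — it is not caused by the teaching method — and it independently drives the outcome. That makes it a confounder, so the causal comparison is within prior GPA band levels.
Adjusting over the population distribution of prior GPA band: 0.314·(0.993−0.815) + 0.333·(0.610−0.390) + 0.353·(0.498−0.267) = +0.211.

+0.21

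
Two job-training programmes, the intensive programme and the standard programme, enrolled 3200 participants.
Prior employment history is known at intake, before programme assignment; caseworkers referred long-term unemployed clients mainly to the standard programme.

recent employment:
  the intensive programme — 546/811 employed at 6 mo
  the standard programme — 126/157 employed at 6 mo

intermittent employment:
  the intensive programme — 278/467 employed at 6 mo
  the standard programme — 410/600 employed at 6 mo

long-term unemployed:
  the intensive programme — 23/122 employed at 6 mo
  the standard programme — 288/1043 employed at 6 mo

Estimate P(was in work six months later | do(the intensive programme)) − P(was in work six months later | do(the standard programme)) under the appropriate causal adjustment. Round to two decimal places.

Prior employment history differs across programmes for reasons unrelated to any effect of the programme itself, and it separately predicts the outcome — a classic confounder. We must compare within prior employment history levels.
Adjusting over the population distribution of prior employment history: 0.302·(0.673−0.803) + 0.333·(0.595−0.683) + 0.364·(0.189−0.276) = -0.100.

-0.10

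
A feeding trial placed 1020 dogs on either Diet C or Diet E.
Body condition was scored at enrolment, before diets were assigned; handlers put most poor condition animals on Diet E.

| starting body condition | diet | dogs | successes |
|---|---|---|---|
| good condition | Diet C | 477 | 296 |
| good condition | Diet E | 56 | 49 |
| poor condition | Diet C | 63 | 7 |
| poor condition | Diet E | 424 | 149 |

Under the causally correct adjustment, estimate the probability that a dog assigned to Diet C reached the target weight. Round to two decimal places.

0.38

Within every starting body condition level Diet E has the higher rate, yet pooled Diet C does — Simpson's reversal.
The imbalance in starting body condition arose from how dogs were allocated, not from anything the diet did; and starting body condition independently affects the outcome. The pooled gap is confounded — condition on starting body condition.
Standardising Diet C to the population starting body condition mix: 0.523·296/477 + 0.477·7/63 = 0.377.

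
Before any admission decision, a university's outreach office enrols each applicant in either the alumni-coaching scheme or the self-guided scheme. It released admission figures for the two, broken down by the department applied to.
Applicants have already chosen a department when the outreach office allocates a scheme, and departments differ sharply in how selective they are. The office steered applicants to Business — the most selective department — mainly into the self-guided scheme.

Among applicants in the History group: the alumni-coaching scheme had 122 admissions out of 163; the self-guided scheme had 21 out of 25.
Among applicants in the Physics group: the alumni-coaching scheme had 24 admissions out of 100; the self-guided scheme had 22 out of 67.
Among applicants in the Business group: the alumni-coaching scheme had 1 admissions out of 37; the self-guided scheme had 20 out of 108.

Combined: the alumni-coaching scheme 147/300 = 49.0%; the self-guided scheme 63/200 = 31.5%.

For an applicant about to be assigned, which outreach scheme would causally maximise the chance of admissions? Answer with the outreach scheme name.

the self-guided scheme

The department-specific comparison favours the self-guided scheme throughout, but the pooled figures favour the alumni-coaching scheme. The question is whether to condition on department.
Department differs across outreach schemes for reasons unrelated to any effect of the outreach scheme itself, and it separately predicts the outcome — a classic confounder. We must compare within department levels.
Within each level — History: 74.8% vs 84.0%; Physics: 24.0% vs 32.8%; Business: 2.7% vs 18.5% — the self-guided scheme is higher every time.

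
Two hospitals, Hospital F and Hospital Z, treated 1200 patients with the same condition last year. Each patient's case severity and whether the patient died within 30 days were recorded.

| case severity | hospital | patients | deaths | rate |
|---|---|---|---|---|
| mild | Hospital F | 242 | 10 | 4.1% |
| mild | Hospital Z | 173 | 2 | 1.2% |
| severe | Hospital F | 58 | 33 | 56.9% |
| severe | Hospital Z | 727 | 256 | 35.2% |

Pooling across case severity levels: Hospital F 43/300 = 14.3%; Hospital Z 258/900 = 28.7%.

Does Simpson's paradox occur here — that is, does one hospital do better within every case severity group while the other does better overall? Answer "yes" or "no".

yes

Within each case severity level (mild 4.1% vs 1.2%; severe 56.9% vs 35.2%), Hospital Z has the lower rate every time. Pooled: 14.3% vs 28.7% — Hospital F has the lower rate overall. The two comparisons disagree.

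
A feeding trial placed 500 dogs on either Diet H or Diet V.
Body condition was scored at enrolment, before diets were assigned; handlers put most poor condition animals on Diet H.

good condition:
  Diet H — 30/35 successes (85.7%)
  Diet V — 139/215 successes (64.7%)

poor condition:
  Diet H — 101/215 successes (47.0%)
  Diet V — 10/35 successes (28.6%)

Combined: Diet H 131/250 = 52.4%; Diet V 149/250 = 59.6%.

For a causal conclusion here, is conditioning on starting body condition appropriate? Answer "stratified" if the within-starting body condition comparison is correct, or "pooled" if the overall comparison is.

stratified

The imbalance in starting body condition arose from how dogs were allocated, not from anything the diet did; and starting body condition independently affects the outcome. The pooled gap is confounded — condition on starting body condition.
Within each level — good condition: 85.7% vs 64.7%; poor condition: 47.0% vs 28.6% — Diet H is higher every time.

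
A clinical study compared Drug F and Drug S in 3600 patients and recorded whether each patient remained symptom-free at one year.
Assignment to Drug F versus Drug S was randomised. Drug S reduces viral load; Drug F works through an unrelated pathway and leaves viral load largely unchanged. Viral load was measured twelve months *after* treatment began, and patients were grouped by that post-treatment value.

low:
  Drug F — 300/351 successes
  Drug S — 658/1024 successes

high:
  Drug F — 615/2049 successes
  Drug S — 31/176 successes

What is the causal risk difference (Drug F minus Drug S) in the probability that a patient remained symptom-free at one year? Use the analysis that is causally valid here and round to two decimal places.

Within every viral load level Drug F has the higher rate, yet pooled Drug S does — Simpson's reversal.
The distribution of viral load is itself part of what the drug does — it is an intermediate outcome. Holding it fixed would remove that part of the effect; the total effect is the pooled difference.
The causal difference is the pooled difference: 0.381 − 0.574 = -0.193.

-0.19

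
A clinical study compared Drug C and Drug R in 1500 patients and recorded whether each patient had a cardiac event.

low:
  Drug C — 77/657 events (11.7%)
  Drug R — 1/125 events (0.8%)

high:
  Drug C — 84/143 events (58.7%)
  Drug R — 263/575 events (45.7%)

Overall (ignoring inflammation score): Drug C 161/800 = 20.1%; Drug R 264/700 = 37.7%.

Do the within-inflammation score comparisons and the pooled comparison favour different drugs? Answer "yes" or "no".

Within each inflammation score level (low 11.7% vs 0.8%; high 58.7% vs 45.7%), Drug R has the lower rate every time. Pooled: 20.1% vs 37.7% — Drug C has the lower rate overall. The two comparisons disagree.

yes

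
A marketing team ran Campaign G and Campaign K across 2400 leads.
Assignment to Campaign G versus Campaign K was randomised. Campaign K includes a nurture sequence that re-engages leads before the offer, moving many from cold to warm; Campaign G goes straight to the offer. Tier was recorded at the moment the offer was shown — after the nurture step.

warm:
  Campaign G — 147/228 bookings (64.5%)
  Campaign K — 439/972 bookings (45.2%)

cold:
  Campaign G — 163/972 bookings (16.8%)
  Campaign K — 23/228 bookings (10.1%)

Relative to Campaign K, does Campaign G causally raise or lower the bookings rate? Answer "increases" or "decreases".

decreases

Campaign G is higher inside every engagement tier stratum but Campaign K is higher in aggregate. Whether to stratify depends on how engagement tier relates to the campaign.
The distribution of engagement tier is itself part of what the campaign does — it is an intermediate outcome. Holding it fixed would remove that part of the effect; the total effect is the pooled difference.
Pooled: Campaign G 25.8% vs Campaign K 38.5%; Campaign K is higher overall.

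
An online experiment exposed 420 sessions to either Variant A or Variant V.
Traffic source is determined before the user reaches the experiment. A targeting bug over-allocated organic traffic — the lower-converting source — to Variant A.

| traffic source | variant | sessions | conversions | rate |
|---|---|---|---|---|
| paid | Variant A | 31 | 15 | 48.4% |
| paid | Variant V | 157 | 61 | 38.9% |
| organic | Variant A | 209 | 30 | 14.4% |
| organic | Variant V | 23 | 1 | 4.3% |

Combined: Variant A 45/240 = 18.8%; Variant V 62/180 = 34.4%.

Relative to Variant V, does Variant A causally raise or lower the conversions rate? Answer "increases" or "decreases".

increases

The traffic source-specific comparison favours Variant A throughout, but the pooled figures favour Variant V. The question is whether to condition on traffic source.
Traffic source is set before the variant has any effect — it is not caused by the variant — and it independently drives the outcome. That makes it a confounder, so the causal comparison is within traffic source levels.
Within each level — paid: 48.4% vs 38.9%; organic: 14.4% vs 4.3% — Variant A is higher every time.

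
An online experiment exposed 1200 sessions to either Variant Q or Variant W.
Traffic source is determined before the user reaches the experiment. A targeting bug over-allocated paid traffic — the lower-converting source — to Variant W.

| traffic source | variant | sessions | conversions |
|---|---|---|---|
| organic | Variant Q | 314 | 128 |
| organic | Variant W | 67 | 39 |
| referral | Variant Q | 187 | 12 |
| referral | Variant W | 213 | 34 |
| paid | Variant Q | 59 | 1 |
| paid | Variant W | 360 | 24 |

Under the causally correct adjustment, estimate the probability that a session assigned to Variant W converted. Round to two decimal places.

The traffic source-specific comparison favours Variant W throughout, but the pooled figures favour Variant Q. The question is whether to condition on traffic source.
Here traffic source is a common cause — it drives both which variant a case falls under and the outcome. The crude comparison mixes populations; the stratum-specific rates are the causally relevant ones.
Standardising Variant W to the population traffic source mix: 0.318·39/67 + 0.333·34/213 + 0.349·24/360 = 0.261.

0.26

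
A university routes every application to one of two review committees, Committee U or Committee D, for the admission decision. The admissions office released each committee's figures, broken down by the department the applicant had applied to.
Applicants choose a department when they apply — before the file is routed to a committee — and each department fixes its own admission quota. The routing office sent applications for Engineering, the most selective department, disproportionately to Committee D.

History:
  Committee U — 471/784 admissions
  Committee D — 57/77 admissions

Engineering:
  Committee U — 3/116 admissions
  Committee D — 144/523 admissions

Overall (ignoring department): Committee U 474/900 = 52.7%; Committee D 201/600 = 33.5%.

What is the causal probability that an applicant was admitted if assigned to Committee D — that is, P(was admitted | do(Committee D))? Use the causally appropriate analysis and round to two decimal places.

Within every department level Committee D has the higher rate, yet pooled Committee U does — Simpson's reversal.
Department is set before the review committee has any effect — it is not caused by the review committee — and it independently drives the outcome. That makes it a confounder, so the causal comparison is within department levels.
Standardising Committee D to the population department mix: 0.574·57/77 + 0.426·144/523 = 0.542.

0.54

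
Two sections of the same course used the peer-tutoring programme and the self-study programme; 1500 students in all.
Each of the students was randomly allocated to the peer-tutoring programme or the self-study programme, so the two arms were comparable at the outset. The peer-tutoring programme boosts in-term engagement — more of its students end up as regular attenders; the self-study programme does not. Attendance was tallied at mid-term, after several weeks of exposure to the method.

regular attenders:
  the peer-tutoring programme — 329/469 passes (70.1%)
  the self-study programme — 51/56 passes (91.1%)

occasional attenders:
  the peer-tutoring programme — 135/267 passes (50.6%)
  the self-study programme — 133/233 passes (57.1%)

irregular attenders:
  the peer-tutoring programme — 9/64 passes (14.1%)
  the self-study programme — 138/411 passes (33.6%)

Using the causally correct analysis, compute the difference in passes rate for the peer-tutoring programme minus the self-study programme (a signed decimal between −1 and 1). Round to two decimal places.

+0.13

Within every mid-term attendance level the self-study programme has the higher rate, yet pooled the peer-tutoring programme does — Simpson's reversal.
Mid-term attendance lies on the pathway teaching method → mid-term attendance → outcome, so adjusting for it blocks the indirect effect. For the total causal effect of teaching method, use the unadjusted pooled rates.
The causal difference is the pooled difference: 0.591 − 0.460 = +0.131.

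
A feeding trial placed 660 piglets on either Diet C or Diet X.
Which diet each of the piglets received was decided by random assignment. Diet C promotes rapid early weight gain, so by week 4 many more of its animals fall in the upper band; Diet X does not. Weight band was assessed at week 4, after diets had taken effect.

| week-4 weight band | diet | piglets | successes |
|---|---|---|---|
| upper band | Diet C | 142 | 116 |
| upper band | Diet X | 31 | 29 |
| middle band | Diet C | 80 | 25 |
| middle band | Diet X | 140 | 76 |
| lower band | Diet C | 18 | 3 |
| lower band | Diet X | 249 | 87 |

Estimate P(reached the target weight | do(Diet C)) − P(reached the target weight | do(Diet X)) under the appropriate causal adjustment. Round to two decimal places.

Diet X is higher inside every week-4 weight band stratum but Diet C is higher in aggregate. Whether to stratify depends on how week-4 weight band relates to the diet.
Week-4 weight band lies on the pathway diet → week-4 weight band → outcome, so adjusting for it blocks the indirect effect. For the total causal effect of diet, use the unadjusted pooled rates.
The causal difference is the pooled difference: 0.600 − 0.457 = +0.143.

+0.14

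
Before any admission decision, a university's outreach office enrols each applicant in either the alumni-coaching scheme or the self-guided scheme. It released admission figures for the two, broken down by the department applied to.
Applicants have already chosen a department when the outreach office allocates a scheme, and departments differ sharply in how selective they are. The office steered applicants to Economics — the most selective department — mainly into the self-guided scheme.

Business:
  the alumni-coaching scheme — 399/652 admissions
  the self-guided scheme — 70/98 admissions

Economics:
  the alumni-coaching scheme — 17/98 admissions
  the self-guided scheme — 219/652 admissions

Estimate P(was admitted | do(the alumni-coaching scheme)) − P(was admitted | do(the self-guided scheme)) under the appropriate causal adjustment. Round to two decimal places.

-0.13

Nothing the outreach scheme does changes department; the imbalance is an allocation artefact. With department also predicting the outcome, the pooled figure is confounded, and the within-stratum comparison is the causal one.
Adjusting over the population distribution of department: 0.500·(0.612−0.714) + 0.500·(0.173−0.336) = -0.132.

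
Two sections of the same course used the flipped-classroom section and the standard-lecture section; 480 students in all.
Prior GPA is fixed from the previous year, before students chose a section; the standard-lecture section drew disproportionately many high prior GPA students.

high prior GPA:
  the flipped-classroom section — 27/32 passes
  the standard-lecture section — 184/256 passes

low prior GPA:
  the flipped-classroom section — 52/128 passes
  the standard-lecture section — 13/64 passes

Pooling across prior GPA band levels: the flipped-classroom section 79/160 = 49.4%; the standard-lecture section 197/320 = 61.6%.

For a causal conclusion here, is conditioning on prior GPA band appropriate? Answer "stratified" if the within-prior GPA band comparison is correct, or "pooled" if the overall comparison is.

stratified

The imbalance in prior GPA band arose from how students were allocated, not from anything the teaching method did; and prior GPA band independently affects the outcome. The pooled gap is confounded — condition on prior GPA band.
Within each level — high prior GPA: 84.4% vs 71.9%; low prior GPA: 40.6% vs 20.3% — the flipped-classroom section is higher every time.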